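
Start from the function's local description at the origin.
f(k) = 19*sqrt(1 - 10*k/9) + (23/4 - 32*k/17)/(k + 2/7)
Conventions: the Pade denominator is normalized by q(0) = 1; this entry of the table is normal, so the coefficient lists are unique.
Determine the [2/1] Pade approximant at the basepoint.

Taylor coefficients needed (expand at 0): a_0 = 313/8, a_1 = -214399/2448, a_2 = 11750017/44064, a_3 = -749682671/793152.
Write the denominator as Q(k) = 1 + q1*k. Requiring Q*f - P = O(k^4) with deg P <= 2 kills the coefficients of k^3..k^3 in Q*f:
  k^3: a_3 + q1*a_2 = 0, i.e. -749682671/793152 + (11750017/44064)*q1 = 0.
Solving this linear system: q1 = 749682671/211500306.
The numerator is Q*f truncated at degree 2: P0 = a_0 = 313/8; P1 = a_1 + q1*a_0 = 61244566567/1198501734; P2 = a_2 + q1*a_1 = -83339395145/1903502754.

The Pade approximant has numerator coefficients [313/8, 61244566567/1198501734, -83339395145/1903502754]; denominator coefficients [1, 749682671/211500306].


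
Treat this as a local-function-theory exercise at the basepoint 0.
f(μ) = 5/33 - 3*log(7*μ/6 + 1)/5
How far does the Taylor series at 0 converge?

Branch term (-3/5)*log(1 - μ/(-6/7)): its argument vanishes at μ = -6/7, a logarithmic branch point, modulus 6/7.
The radius of convergence is the smallest modulus among the singular points: 6/7.

The radius of convergence is 6/7.


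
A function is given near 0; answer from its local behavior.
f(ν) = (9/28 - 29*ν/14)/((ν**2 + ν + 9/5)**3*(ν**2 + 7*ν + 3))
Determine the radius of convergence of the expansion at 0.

The radius of convergence is 7/2 - (1/2)*sqrt(37).

Denominator factor (ν**2 + ν + 9/5)^3: discriminant -31/5, complex-conjugate roots (-1/2) + ((1/10)*sqrt(155))*i and (-1/2) - ((1/10)*sqrt(155))*i; poles of order 3, moduli (3/5)*sqrt(5) and (3/5)*sqrt(5).
Denominator factor (ν**2 + 7*ν + 3): discriminant 37, real irrational roots -7/2 + (1/2)*sqrt(37) and -7/2 - (1/2)*sqrt(37); poles of order 1, moduli 7/2 - (1/2)*sqrt(37) and 7/2 + (1/2)*sqrt(37).
The radius of convergence is the smallest modulus among the singular points: 7/2 - (1/2)*sqrt(37).


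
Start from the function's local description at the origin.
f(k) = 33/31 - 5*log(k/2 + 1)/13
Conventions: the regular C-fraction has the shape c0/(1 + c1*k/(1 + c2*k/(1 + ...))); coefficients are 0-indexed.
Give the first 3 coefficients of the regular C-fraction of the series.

The regular C-fraction coefficients are [33/31, 155/858, 119/1716].

Taylor coefficients (expand at 0): a_0 = 33/31, a_1 = -5/26, a_2 = 5/104.
c0 = a_0 = 33/31. Peel one level at a time: if S = 1 + c*k/S' with S'(0) = 1, then c is the k-coefficient of S and S' = c*k/(S - 1).
S_1 = c0/f = 1 + (155/858)*k + (-18445/1472328)*k^2 + ...; c1 = 155/858.
S_2 = c1*k/(S_1 - 1) = 1 + (119/1716)*k + ...; c2 = 119/1716.


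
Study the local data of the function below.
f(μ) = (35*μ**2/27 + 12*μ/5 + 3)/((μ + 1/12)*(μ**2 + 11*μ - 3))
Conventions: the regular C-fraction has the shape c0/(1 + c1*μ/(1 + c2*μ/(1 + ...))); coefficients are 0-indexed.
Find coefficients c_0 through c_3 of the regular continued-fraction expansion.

Taylor coefficients (expand at 0): a_0 = -12, a_1 = 452/5, a_2 = -34844/27, a_3 = 5959192/405.
c0 = a_0 = -12. Peel one level at a time: if S = 1 + c*μ/S' with S'(0) = 1, then c is the μ-coefficient of S and S' = c*μ/(S - 1).
S_1 = c0/f = 1 + (113/15)*μ + (-102854/2025)*μ^2 + ...; c1 = 113/15.
S_2 = c1*μ/(S_1 - 1) = 1 + (102854/15255)*μ + (381913459/9308601)*μ^2 + ...; c2 = 102854/15255.
S_3 = c2*μ/(S_2 - 1) = 1 + (-1909567295/313807554)*μ + ...; c3 = -1909567295/313807554.

The regular C-fraction coefficients are [-12, 113/15, 102854/15255, -1909567295/313807554].


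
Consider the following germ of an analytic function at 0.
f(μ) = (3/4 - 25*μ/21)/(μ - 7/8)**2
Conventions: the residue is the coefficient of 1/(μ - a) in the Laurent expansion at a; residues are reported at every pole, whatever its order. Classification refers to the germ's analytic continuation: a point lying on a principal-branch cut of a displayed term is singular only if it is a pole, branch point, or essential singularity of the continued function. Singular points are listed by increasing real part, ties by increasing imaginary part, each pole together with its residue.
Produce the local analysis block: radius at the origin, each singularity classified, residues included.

Radius of convergence at 0: 7/8.
At 7/8: a pole of order 2; residue -25/21.

Denominator factor (μ - 7/8)^2: pole of order 2 at 7/8, modulus 7/8.
The radius of convergence is the smallest modulus among the singular points: 7/8.
At the order-2 pole 7/8 set g(μ) = (μ - (7/8))^2*f(μ) = 3/4 - 25*μ/21.
Order-2 pole: residue = g'(a); g'(7/8) = -25/21, so the residue is -25/21.


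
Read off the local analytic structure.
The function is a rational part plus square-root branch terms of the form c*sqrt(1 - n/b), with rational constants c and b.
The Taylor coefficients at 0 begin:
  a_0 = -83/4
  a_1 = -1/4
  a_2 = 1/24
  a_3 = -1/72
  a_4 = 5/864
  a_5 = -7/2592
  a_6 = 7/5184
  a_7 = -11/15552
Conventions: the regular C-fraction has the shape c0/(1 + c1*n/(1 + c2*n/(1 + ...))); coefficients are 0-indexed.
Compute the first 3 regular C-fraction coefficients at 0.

The regular C-fraction coefficients are [-83/4, -1/83, 89/498].

Taylor coefficients (read off): a_0 = -83/4, a_1 = -1/4, a_2 = 1/24.
c0 = a_0 = -83/4. Peel one level at a time: if S = 1 + c*n/S' with S'(0) = 1, then c is the n-coefficient of S and S' = c*n/(S - 1).
S_1 = c0/f = 1 + (-1/83)*n + (89/41334)*n^2 + ...; c1 = -1/83.
S_2 = c1*n/(S_1 - 1) = 1 + (89/498)*n + ...; c2 = 89/498.


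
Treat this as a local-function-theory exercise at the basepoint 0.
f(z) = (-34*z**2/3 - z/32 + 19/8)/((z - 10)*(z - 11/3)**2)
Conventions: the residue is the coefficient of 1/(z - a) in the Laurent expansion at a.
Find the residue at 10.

The residue is -162903/5776.

At the order-1 pole 10 set g(z) = (z - (10))*f(z) = (-34*z**2/3 - z/32 + 19/8)/(z - 11/3)**2.
Simple pole: residue = g(a) at a = 10, which is -162903/5776.


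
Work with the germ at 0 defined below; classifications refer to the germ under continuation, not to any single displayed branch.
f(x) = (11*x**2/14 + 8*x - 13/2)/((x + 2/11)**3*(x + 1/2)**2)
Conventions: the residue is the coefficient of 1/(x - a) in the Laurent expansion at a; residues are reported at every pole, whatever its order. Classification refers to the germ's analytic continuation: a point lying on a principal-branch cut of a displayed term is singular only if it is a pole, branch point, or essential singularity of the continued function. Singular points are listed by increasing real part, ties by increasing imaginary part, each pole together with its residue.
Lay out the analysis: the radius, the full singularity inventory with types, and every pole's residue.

Radius of convergence at 0: 2/11.
At -1/2: a pole of order 2; residue 46923074/16807.
At -2/11: a pole of order 3; residue -46923074/16807.

Denominator factor (x + 2/11)^3: pole of order 3 at -2/11, modulus 2/11.
Denominator factor (x + 1/2)^2: pole of order 2 at -1/2, modulus 1/2.
The radius of convergence is the smallest modulus among the singular points: 2/11.
At the order-2 pole -1/2 set g(x) = (x - (-1/2))^2*f(x) = (11*x**2/14 + 8*x - 13/2)/(x + 2/11)**3.
Order-2 pole: residue = g'(a); g'(-1/2) = 46923074/16807, so the residue is 46923074/16807.
At the order-3 pole -2/11 set g(x) = (x - (-2/11))^3*f(x) = (11*x**2/14 + 8*x - 13/2)/(x + 1/2)**2.
Order-3 pole: residue = g''(a)/2; g''(-2/11) = -93846148/16807, so the residue is -46923074/16807.
List the singular points by increasing real part (a conjugate pair: the negative imaginary part first).


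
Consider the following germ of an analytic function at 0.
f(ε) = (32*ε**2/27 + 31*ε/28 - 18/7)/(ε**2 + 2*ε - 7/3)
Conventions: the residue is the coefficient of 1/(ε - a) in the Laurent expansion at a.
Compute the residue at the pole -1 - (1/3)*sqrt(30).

The factor ε**2 + 2*ε - 7/3 splits as (ε - a)(ε - a') with a = -1 - (1/3)*sqrt(30), a' = -1 + (1/3)*sqrt(30). At the order-1 pole a set g(ε) = (ε - a)*f(ε) = [32*ε**2/27 + 31*ε/28 - 18/7] / (ε - a').
Simple pole: residue = g(a) at a = -1 - (1/3)*sqrt(30), which is -955/1512 - (661/9072)*sqrt(30).

The residue is -955/1512 - (661/9072)*sqrt(30).


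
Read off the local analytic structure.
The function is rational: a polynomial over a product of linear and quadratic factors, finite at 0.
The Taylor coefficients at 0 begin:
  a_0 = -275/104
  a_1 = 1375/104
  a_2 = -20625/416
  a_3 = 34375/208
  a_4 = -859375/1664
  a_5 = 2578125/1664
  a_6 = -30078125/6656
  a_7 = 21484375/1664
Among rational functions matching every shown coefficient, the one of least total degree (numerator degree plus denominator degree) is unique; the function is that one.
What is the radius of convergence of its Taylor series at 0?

The radius of convergence is 2/5.

No rational of total degree below 2 reproduces all 8 coefficients; solving the [0/2] Pade equations on them gives f(δ) = -11/(26*(δ + 2/5)**2), whose expansion matches every shown term.
Denominator factor (δ + 2/5)^2: pole of order 2 at -2/5, modulus 2/5.
The radius of convergence is the smallest modulus among the singular points: 2/5.


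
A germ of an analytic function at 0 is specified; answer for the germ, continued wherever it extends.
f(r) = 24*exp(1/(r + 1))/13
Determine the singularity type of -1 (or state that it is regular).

The exponent 1/(r - (-1)) has a pole at -1, so exp(1/(r - (-1))) takes every nonzero value near it: an essential singularity (not a pole of any order).

The point is an essential singularity.


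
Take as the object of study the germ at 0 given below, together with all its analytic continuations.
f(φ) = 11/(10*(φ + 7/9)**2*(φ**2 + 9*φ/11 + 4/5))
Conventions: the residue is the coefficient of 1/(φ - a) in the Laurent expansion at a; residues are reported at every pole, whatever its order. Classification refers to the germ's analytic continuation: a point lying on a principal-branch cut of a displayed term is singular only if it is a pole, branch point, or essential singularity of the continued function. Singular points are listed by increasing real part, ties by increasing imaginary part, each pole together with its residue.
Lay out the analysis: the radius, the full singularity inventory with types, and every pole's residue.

Radius of convergence at 0: 7/9.
At -7/9: a pole of order 2; residue 32196285/23447552.
At (-9/22) - ((1/110)*sqrt(7655))*i: a pole of order 1; residue (-32196285/46895104) - ((477142083/71796404224)*sqrt(7655))*i.
At (-9/22) + ((1/110)*sqrt(7655))*i: a pole of order 1; residue (-32196285/46895104) + ((477142083/71796404224)*sqrt(7655))*i.

Denominator factor (φ + 7/9)^2: pole of order 2 at -7/9, modulus 7/9.
Denominator factor (φ**2 + 9*φ/11 + 4/5): discriminant -1531/605, complex-conjugate roots (-9/22) + ((1/110)*sqrt(7655))*i and (-9/22) - ((1/110)*sqrt(7655))*i; poles of order 1, moduli (2/5)*sqrt(5) and (2/5)*sqrt(5).
The radius of convergence is the smallest modulus among the singular points: 7/9.
At the order-2 pole -7/9 set g(φ) = (φ - (-7/9))^2*f(φ) = 11/(10*(φ**2 + 9*φ/11 + 4/5)).
Order-2 pole: residue = g'(a); g'(-7/9) = 32196285/23447552, so the residue is 32196285/23447552.
The factor φ**2 + 9*φ/11 + 4/5 splits as (φ - a)(φ - a') with a = (-9/22) - ((1/110)*sqrt(7655))*i, a' = (-9/22) + ((1/110)*sqrt(7655))*i. At the order-1 pole a set g(φ) = (φ - a)*f(φ) = [11/(10*(φ + 7/9)**2)] / (φ - a').
Simple pole: residue = g(a) at a = (-9/22) - ((1/110)*sqrt(7655))*i, which is (-32196285/46895104) - ((477142083/71796404224)*sqrt(7655))*i.
The factor φ**2 + 9*φ/11 + 4/5 splits as (φ - a)(φ - a') with a = (-9/22) + ((1/110)*sqrt(7655))*i, a' = (-9/22) - ((1/110)*sqrt(7655))*i. At the order-1 pole a set g(φ) = (φ - a)*f(φ) = [11/(10*(φ + 7/9)**2)] / (φ - a').
Simple pole: residue = g(a) at a = (-9/22) + ((1/110)*sqrt(7655))*i, which is (-32196285/46895104) + ((477142083/71796404224)*sqrt(7655))*i.
List the singular points by increasing real part (a conjugate pair: the negative imaginary part first).


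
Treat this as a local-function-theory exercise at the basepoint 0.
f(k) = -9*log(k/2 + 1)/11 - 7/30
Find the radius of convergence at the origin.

Branch term (-9/11)*log(1 - k/(-2)): its argument vanishes at k = -2, a logarithmic branch point, modulus 2.
The radius of convergence is the smallest modulus among the singular points: 2.

The radius of convergence is 2.


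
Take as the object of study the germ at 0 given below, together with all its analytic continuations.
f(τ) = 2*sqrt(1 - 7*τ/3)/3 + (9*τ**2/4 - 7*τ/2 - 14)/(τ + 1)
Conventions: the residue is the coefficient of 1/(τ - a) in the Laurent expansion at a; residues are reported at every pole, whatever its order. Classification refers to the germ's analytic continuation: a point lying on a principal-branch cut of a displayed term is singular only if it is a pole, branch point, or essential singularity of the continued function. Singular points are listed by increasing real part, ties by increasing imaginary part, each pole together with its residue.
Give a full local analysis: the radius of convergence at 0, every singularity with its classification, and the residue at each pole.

Radius of convergence at 0: 3/7.
At -1: a pole of order 1; residue -33/4.
At 3/7: an algebraic (square-root) branch point.

Denominator factor (τ + 1): pole of order 1 at -1, modulus 1.
Branch term (2/3)*sqrt(1 - τ/(3/7)): its argument vanishes at τ = 3/7, a square-root branch point, modulus 3/7.
The radius of convergence is the smallest modulus among the singular points: 3/7.
The branch term is analytic at -1 and contributes nothing to the residue; only the rational part matters.
At the order-1 pole -1 set g(τ) = (τ - (-1))*(rational part) = 9*τ**2/4 - 7*τ/2 - 14.
Simple pole: residue = g(a) at a = -1, which is -33/4.
List the singular points by increasing real part (a conjugate pair: the negative imaginary part first).


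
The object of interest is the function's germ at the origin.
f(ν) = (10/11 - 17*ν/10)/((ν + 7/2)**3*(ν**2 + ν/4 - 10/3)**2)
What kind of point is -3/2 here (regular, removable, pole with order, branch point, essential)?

The point is a regular point.

Denominator factors: ν + 7/2 = 2 at ν = -3/2; ν**2 + ν/4 - 10/3 = -35/24 at ν = -3/2 — none vanishes.
So the germ continues analytically to -3/2.


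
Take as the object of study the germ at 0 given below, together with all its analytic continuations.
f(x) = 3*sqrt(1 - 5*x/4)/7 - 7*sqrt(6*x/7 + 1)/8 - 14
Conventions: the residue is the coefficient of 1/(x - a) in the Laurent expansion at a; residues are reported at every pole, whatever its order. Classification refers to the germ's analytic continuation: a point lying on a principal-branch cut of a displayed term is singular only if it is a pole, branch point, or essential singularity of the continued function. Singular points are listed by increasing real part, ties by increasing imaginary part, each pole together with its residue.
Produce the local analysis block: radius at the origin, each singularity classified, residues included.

Branch term (3/7)*sqrt(1 - x/(4/5)): its argument vanishes at x = 4/5, a square-root branch point, modulus 4/5.
Branch term (-7/8)*sqrt(1 - x/(-7/6)): its argument vanishes at x = -7/6, a square-root branch point, modulus 7/6.
The radius of convergence is the smallest modulus among the singular points: 4/5.
List the singular points by increasing real part (a conjugate pair: the negative imaginary part first).

Radius of convergence at 0: 4/5.
At -7/6: an algebraic (square-root) branch point.
At 4/5: an algebraic (square-root) branch point.


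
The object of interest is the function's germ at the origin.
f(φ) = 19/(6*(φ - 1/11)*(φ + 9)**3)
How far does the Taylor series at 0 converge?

The radius of convergence is 1/11.

Denominator factor (φ - 1/11): pole of order 1 at 1/11, modulus 1/11.
Denominator factor (φ + 9)^3: pole of order 3 at -9, modulus 9.
The radius of convergence is the smallest modulus among the singular points: 1/11.


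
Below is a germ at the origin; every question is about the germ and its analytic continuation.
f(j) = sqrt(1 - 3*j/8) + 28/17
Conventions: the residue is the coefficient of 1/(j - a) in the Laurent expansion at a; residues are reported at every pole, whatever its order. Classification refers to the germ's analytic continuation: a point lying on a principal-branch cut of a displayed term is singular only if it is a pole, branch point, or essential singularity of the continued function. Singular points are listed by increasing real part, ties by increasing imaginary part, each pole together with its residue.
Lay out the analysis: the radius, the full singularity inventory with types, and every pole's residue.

Radius of convergence at 0: 8/3.
At 8/3: an algebraic (square-root) branch point.

Branch term (1)*sqrt(1 - j/(8/3)): its argument vanishes at j = 8/3, a square-root branch point, modulus 8/3.
The radius of convergence is the smallest modulus among the singular points: 8/3.


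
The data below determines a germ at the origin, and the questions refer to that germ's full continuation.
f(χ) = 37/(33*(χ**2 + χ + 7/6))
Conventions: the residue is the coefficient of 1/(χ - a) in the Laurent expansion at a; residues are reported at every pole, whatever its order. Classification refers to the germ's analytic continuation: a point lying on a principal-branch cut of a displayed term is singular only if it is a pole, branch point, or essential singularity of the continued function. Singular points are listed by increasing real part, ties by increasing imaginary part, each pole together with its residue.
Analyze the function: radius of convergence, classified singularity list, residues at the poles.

Radius of convergence at 0: (1/6)*sqrt(42).
At (-1/2) - ((1/6)*sqrt(33))*i: a pole of order 1; residue ((37/363)*sqrt(33))*i.
At (-1/2) + ((1/6)*sqrt(33))*i: a pole of order 1; residue -((37/363)*sqrt(33))*i.

Denominator factor (χ**2 + χ + 7/6): discriminant -11/3, complex-conjugate roots (-1/2) + ((1/6)*sqrt(33))*i and (-1/2) - ((1/6)*sqrt(33))*i; poles of order 1, moduli (1/6)*sqrt(42) and (1/6)*sqrt(42).
The radius of convergence is the smallest modulus among the singular points: (1/6)*sqrt(42).
The factor χ**2 + χ + 7/6 splits as (χ - a)(χ - a') with a = (-1/2) - ((1/6)*sqrt(33))*i, a' = (-1/2) + ((1/6)*sqrt(33))*i. At the order-1 pole a set g(χ) = (χ - a)*f(χ) = [37/33] / (χ - a').
Simple pole: residue = g(a) at a = (-1/2) - ((1/6)*sqrt(33))*i, which is ((37/363)*sqrt(33))*i.
The factor χ**2 + χ + 7/6 splits as (χ - a)(χ - a') with a = (-1/2) + ((1/6)*sqrt(33))*i, a' = (-1/2) - ((1/6)*sqrt(33))*i. At the order-1 pole a set g(χ) = (χ - a)*f(χ) = [37/33] / (χ - a').
Simple pole: residue = g(a) at a = (-1/2) + ((1/6)*sqrt(33))*i, which is -((37/363)*sqrt(33))*i.
List the singular points by increasing real part (a conjugate pair: the negative imaginary part first).


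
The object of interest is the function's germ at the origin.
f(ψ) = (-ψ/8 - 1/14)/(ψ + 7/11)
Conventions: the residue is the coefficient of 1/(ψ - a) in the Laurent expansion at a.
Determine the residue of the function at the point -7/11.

At the order-1 pole -7/11 set g(ψ) = (ψ - (-7/11))*f(ψ) = -ψ/8 - 1/14.
Simple pole: residue = g(a) at a = -7/11, which is 5/616.

The residue is 5/616.


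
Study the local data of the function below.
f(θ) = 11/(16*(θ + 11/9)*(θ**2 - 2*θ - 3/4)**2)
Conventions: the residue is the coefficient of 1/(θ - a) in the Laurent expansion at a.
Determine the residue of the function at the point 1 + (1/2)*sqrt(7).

The factor θ**2 - 2*θ - 3/4 splits as (θ - a)(θ - a') with a = 1 + (1/2)*sqrt(7), a' = 1 - (1/2)*sqrt(7). At the order-2 pole a set g(θ) = (θ - a)^2*f(θ) = [11/(16*(θ + 11/9))] / (θ - a')^2.
Order-2 pole: residue = g'(a); g'(1 + (1/2)*sqrt(7)) = -72171/2134178 + (99990/52287361)*sqrt(7), so the residue is -72171/2134178 + (99990/52287361)*sqrt(7).

The residue is -72171/2134178 + (99990/52287361)*sqrt(7).


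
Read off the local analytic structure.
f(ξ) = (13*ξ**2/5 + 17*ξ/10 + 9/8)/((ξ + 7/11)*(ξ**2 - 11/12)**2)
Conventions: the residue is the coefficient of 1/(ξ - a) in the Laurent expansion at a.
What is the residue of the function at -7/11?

At the order-1 pole -7/11 set g(ξ) = (ξ - (-7/11))*f(ξ) = (13*ξ**2/5 + 17*ξ/10 + 9/8)/(ξ**2 - 11/12)**2.
Simple pole: residue = g(a) at a = -7/11, which is 2310858/552049.

The residue is 2310858/552049.


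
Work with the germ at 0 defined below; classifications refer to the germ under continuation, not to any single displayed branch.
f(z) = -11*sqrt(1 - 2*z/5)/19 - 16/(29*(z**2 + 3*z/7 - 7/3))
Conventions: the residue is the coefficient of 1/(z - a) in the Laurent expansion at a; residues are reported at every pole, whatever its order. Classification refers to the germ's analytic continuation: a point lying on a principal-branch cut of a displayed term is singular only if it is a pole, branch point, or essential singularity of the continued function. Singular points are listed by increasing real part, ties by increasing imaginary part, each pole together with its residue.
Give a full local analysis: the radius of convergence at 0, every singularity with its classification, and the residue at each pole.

Radius of convergence at 0: -3/14 + (1/42)*sqrt(4197).
At -3/14 - (1/42)*sqrt(4197): a pole of order 1; residue (112/40571)*sqrt(4197).
At -3/14 + (1/42)*sqrt(4197): a pole of order 1; residue -(112/40571)*sqrt(4197).
At 5/2: an algebraic (square-root) branch point.

Denominator factor (z**2 + 3*z/7 - 7/3): discriminant 1399/147, real irrational roots -3/14 + (1/42)*sqrt(4197) and -3/14 - (1/42)*sqrt(4197); poles of order 1, moduli -3/14 + (1/42)*sqrt(4197) and 3/14 + (1/42)*sqrt(4197).
Branch term (-11/19)*sqrt(1 - z/(5/2)): its argument vanishes at z = 5/2, a square-root branch point, modulus 5/2.
The radius of convergence is the smallest modulus among the singular points: -3/14 + (1/42)*sqrt(4197).
The branch term is analytic at -3/14 - (1/42)*sqrt(4197) and contributes nothing to the residue; only the rational part matters.
The factor z**2 + 3*z/7 - 7/3 splits as (z - a)(z - a') with a = -3/14 - (1/42)*sqrt(4197), a' = -3/14 + (1/42)*sqrt(4197). At the order-1 pole a set g(z) = (z - a)*(rational part) = [-16/29] / (z - a').
Simple pole: residue = g(a) at a = -3/14 - (1/42)*sqrt(4197), which is (112/40571)*sqrt(4197).
The branch term is analytic at -3/14 + (1/42)*sqrt(4197) and contributes nothing to the residue; only the rational part matters.
The factor z**2 + 3*z/7 - 7/3 splits as (z - a)(z - a') with a = -3/14 + (1/42)*sqrt(4197), a' = -3/14 - (1/42)*sqrt(4197). At the order-1 pole a set g(z) = (z - a)*(rational part) = [-16/29] / (z - a').
Simple pole: residue = g(a) at a = -3/14 + (1/42)*sqrt(4197), which is -(112/40571)*sqrt(4197).
List the singular points by increasing real part (a conjugate pair: the negative imaginary part first).


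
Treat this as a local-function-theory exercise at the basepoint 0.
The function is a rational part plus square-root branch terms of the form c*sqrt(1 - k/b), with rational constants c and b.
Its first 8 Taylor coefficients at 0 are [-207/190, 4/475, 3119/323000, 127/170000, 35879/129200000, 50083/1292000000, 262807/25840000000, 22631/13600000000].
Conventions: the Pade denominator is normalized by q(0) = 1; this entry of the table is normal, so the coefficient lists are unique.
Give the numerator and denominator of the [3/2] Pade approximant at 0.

The Pade approximant has numerator coefficients [-207/190, 46681/496450, 86470503/2565653600, -260029/1282826800]; denominator coefficients [1, -3901/49645, -90073/3971600].

Taylor coefficients needed (read off): a_0 = -207/190, a_1 = 4/475, a_2 = 3119/323000, a_3 = 127/170000, a_4 = 35879/129200000, a_5 = 50083/1292000000.
Write the denominator as Q(k) = 1 + q1*k + q2*k^2. Requiring Q*f - P = O(k^6) with deg P <= 3 kills the coefficients of k^4..k^5 in Q*f:
  k^4: a_4 + q1*a_3 + q2*a_2 = 0, i.e. 35879/129200000 + (127/170000)*q1 + (3119/323000)*q2 = 0.
  k^5: a_5 + q1*a_4 + q2*a_3 = 0, i.e. 50083/1292000000 + (35879/129200000)*q1 + (127/170000)*q2 = 0.
Solving this linear system: q1 = -3901/49645, q2 = -90073/3971600.
The numerator is Q*f truncated at degree 3: P0 = a_0 = -207/190; P1 = a_1 + q1*a_0 = 46681/496450; P2 = a_2 + q1*a_1 + q2*a_0 = 86470503/2565653600; P3 = a_3 + q1*a_2 + q2*a_1 = -260029/1282826800.


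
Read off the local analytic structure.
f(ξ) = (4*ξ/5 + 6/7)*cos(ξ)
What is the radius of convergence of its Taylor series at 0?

The factor cos(ξ) is entire and contributes no finite singular point.
The polynomial part has no poles.
No finite singular points: the Taylor series at 0 converges everywhere.

The radius of convergence is infinite.


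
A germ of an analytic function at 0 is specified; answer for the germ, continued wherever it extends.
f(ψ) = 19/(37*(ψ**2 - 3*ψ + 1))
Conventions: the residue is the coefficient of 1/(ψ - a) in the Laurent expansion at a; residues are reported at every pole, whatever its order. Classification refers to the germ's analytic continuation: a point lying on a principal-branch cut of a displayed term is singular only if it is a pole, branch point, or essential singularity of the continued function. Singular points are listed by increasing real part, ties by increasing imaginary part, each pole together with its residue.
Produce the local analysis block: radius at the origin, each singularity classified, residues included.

Denominator factor (ψ**2 - 3*ψ + 1): discriminant 5, real irrational roots 3/2 + (1/2)*sqrt(5) and 3/2 - (1/2)*sqrt(5); poles of order 1, moduli 3/2 + (1/2)*sqrt(5) and 3/2 - (1/2)*sqrt(5).
The radius of convergence is the smallest modulus among the singular points: 3/2 - (1/2)*sqrt(5).
The factor ψ**2 - 3*ψ + 1 splits as (ψ - a)(ψ - a') with a = 3/2 - (1/2)*sqrt(5), a' = 3/2 + (1/2)*sqrt(5). At the order-1 pole a set g(ψ) = (ψ - a)*f(ψ) = [19/37] / (ψ - a').
Simple pole: residue = g(a) at a = 3/2 - (1/2)*sqrt(5), which is -(19/185)*sqrt(5).
The factor ψ**2 - 3*ψ + 1 splits as (ψ - a)(ψ - a') with a = 3/2 + (1/2)*sqrt(5), a' = 3/2 - (1/2)*sqrt(5). At the order-1 pole a set g(ψ) = (ψ - a)*f(ψ) = [19/37] / (ψ - a').
Simple pole: residue = g(a) at a = 3/2 + (1/2)*sqrt(5), which is (19/185)*sqrt(5).
List the singular points by increasing real part (a conjugate pair: the negative imaginary part first).

Radius of convergence at 0: 3/2 - (1/2)*sqrt(5).
At 3/2 - (1/2)*sqrt(5): a pole of order 1; residue -(19/185)*sqrt(5).
At 3/2 + (1/2)*sqrt(5): a pole of order 1; residue (19/185)*sqrt(5).


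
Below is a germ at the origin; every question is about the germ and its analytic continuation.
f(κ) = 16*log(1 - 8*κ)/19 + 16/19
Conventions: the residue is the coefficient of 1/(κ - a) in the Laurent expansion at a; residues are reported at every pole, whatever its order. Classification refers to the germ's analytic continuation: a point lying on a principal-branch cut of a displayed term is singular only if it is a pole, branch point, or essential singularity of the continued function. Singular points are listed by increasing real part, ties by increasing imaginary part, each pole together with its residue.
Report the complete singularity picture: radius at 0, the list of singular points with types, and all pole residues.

Branch term (16/19)*log(1 - κ/(1/8)): its argument vanishes at κ = 1/8, a logarithmic branch point, modulus 1/8.
The radius of convergence is the smallest modulus among the singular points: 1/8.

Radius of convergence at 0: 1/8.
At 1/8: a logarithmic branch point.


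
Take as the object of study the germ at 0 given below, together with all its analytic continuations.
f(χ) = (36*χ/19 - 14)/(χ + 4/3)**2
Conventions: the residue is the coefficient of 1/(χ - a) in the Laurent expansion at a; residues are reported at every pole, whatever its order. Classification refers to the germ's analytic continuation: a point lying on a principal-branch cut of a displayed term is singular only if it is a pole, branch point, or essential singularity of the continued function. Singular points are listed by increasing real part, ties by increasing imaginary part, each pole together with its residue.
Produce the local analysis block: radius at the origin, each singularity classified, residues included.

Denominator factor (χ + 4/3)^2: pole of order 2 at -4/3, modulus 4/3.
The radius of convergence is the smallest modulus among the singular points: 4/3.
At the order-2 pole -4/3 set g(χ) = (χ - (-4/3))^2*f(χ) = 36*χ/19 - 14.
Order-2 pole: residue = g'(a); g'(-4/3) = 36/19, so the residue is 36/19.

Radius of convergence at 0: 4/3.
At -4/3: a pole of order 2; residue 36/19.


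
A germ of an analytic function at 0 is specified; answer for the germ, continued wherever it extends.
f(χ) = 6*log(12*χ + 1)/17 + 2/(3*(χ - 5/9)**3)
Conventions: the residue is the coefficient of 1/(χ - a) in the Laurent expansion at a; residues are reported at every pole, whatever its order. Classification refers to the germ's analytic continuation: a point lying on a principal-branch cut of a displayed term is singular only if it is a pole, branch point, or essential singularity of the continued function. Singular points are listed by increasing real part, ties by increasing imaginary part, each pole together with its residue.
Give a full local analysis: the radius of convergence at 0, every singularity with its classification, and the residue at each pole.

Denominator factor (χ - 5/9)^3: pole of order 3 at 5/9, modulus 5/9.
Branch term (6/17)*log(1 - χ/(-1/12)): its argument vanishes at χ = -1/12, a logarithmic branch point, modulus 1/12.
The radius of convergence is the smallest modulus among the singular points: 1/12.
The branch term is analytic at 5/9 and contributes nothing to the residue; only the rational part matters.
At the order-3 pole 5/9 set g(χ) = (χ - (5/9))^3*(rational part) = 2/3.
Order-3 pole: residue = g''(a)/2; g''(5/9) = 0, so the residue is 0.
List the singular points by increasing real part (a conjugate pair: the negative imaginary part first).

Radius of convergence at 0: 1/12.
At -1/12: a logarithmic branch point.
At 5/9: a pole of order 3; residue 0.


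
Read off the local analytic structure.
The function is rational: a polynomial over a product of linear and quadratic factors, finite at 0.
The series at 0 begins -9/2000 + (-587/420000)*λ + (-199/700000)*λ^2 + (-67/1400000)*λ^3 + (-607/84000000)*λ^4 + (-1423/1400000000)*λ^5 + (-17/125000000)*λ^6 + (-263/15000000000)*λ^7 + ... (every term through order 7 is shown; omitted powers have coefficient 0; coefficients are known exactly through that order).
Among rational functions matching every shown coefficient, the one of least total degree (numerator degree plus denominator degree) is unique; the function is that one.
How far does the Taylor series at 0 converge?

The radius of convergence is 10.

No rational of total degree below 4 reproduces all 8 coefficients; solving the [1/3] Pade equations on them gives f(λ) = (λ/21 + 9/2)/(λ - 10)**3, whose expansion matches every shown term.
Denominator factor (λ - 10)^3: pole of order 3 at 10, modulus 10.
The radius of convergence is the smallest modulus among the singular points: 10.


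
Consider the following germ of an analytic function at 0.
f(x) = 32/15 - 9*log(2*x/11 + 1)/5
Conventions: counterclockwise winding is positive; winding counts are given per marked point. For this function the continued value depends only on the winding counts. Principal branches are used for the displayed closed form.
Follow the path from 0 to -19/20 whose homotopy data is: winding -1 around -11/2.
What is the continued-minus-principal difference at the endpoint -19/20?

Continued minus principal equals (18/5)*pi*i.

The rational part is single-valued and drops out of the difference; each branch term changes only by its own monodromy.
(-9/5)*log(1 - x/(-11/2)): each positive loop around -11/2 adds 2*pi*i to the log, so winding -1 contributes (-9/5)*(-1)*2*pi*i = (18/5)*pi*i.
Summing the contributions at x = -19/20 gives (18/5)*pi*i.


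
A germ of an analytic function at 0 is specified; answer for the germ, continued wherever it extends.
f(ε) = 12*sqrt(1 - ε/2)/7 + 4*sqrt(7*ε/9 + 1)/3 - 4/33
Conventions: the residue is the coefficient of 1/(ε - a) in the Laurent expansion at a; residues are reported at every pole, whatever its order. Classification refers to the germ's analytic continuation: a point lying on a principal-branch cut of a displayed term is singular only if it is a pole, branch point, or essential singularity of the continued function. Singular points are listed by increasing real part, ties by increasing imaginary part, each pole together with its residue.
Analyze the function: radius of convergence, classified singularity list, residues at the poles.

Radius of convergence at 0: 9/7.
At -9/7: an algebraic (square-root) branch point.
At 2: an algebraic (square-root) branch point.

Branch term (4/3)*sqrt(1 - ε/(-9/7)): its argument vanishes at ε = -9/7, a square-root branch point, modulus 9/7.
Branch term (12/7)*sqrt(1 - ε/(2)): its argument vanishes at ε = 2, a square-root branch point, modulus 2.
The radius of convergence is the smallest modulus among the singular points: 9/7.
List the singular points by increasing real part (a conjugate pair: the negative imaginary part first).


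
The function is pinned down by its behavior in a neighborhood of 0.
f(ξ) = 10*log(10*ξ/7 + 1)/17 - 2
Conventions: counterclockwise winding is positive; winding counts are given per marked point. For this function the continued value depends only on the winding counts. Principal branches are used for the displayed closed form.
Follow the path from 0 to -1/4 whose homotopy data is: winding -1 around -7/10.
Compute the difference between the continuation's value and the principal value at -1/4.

Continued minus principal equals -(20/17)*pi*i.

The rational part is single-valued and drops out of the difference; each branch term changes only by its own monodromy.
(10/17)*log(1 - ξ/(-7/10)): each positive loop around -7/10 adds 2*pi*i to the log, so winding -1 contributes (10/17)*(-1)*2*pi*i = -(20/17)*pi*i.
Summing the contributions at ξ = -1/4 gives -(20/17)*pi*i.


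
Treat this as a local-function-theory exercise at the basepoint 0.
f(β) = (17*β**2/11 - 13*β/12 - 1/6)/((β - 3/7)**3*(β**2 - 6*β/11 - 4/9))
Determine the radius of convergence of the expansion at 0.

The radius of convergence is 3/7.

Denominator factor (β**2 - 6*β/11 - 4/9): discriminant 2260/1089, real irrational roots 3/11 + (1/33)*sqrt(565) and 3/11 - (1/33)*sqrt(565); poles of order 1, moduli 3/11 + (1/33)*sqrt(565) and -3/11 + (1/33)*sqrt(565).
Denominator factor (β - 3/7)^3: pole of order 3 at 3/7, modulus 3/7.
The radius of convergence is the smallest modulus among the singular points: 3/7.


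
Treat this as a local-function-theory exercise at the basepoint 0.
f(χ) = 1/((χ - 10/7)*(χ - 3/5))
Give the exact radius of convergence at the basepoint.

Denominator factor (χ - 10/7): pole of order 1 at 10/7, modulus 10/7.
Denominator factor (χ - 3/5): pole of order 1 at 3/5, modulus 3/5.
The radius of convergence is the smallest modulus among the singular points: 3/5.

The radius of convergence is 3/5.


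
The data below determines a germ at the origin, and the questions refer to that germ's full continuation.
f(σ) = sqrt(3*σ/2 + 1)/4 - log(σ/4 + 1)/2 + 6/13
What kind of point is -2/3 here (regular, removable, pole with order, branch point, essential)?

The point is an algebraic (square-root) branch point.

The term (1/4)*sqrt(1 - σ/(-2/3)) has argument 1 - -2/3/(-2/3) = 0 at -2/3: a square-root (algebraic, two-sheeted) branch point; the remaining terms are analytic or single-valued there.


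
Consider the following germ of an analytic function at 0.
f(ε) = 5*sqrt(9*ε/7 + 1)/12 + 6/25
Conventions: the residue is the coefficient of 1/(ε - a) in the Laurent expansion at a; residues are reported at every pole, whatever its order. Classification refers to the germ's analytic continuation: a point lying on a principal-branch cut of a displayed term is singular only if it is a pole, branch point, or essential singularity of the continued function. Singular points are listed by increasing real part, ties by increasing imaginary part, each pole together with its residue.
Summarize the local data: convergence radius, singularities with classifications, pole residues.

Branch term (5/12)*sqrt(1 - ε/(-7/9)): its argument vanishes at ε = -7/9, a square-root branch point, modulus 7/9.
The radius of convergence is the smallest modulus among the singular points: 7/9.

Radius of convergence at 0: 7/9.
At -7/9: an algebraic (square-root) branch point.


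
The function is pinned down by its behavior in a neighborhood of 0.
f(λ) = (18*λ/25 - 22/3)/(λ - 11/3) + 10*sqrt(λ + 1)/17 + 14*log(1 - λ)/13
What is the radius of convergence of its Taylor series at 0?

Denominator factor (λ - 11/3): pole of order 1 at 11/3, modulus 11/3.
Branch term (10/17)*sqrt(1 - λ/(-1)): its argument vanishes at λ = -1, a square-root branch point, modulus 1.
Branch term (14/13)*log(1 - λ/(1)): its argument vanishes at λ = 1, a logarithmic branch point, modulus 1.
The radius of convergence is the smallest modulus among the singular points: 1.

The radius of convergence is 1.


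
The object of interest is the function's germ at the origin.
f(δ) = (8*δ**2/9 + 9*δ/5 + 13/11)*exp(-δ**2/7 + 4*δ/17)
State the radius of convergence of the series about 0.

The radius of convergence is infinite.

The factor exp(-δ**2/7 + 4*δ/17) is entire and contributes no finite singular point.
The polynomial part has no poles.
No finite singular points: the Taylor series at 0 converges everywhere.


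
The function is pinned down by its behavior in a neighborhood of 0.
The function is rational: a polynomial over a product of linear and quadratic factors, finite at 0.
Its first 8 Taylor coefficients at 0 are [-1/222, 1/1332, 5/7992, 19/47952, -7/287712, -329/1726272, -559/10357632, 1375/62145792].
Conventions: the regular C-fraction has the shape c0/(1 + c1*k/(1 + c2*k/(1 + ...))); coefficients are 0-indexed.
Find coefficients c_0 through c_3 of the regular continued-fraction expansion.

Taylor coefficients (read off): a_0 = -1/222, a_1 = 1/1332, a_2 = 5/7992, a_3 = 19/47952.
c0 = a_0 = -1/222. Peel one level at a time: if S = 1 + c*k/S' with S'(0) = 1, then c is the k-coefficient of S and S' = c*k/(S - 1).
S_1 = c0/f = 1 + (1/6)*k + (1/6)*k^2 + ...; c1 = 1/6.
S_2 = c1*k/(S_1 - 1) = 1 + (-1)*k + (1/6)*k^2 + ...; c2 = -1.
S_3 = c2*k/(S_2 - 1) = 1 + (1/6)*k + ...; c3 = 1/6.

The regular C-fraction coefficients are [-1/222, 1/6, -1, 1/6].


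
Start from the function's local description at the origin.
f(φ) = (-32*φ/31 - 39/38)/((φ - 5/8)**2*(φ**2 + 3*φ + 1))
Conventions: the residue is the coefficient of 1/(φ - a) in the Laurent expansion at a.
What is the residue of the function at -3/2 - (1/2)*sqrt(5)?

The factor φ**2 + 3*φ + 1 splits as (φ - a)(φ - a') with a = -3/2 - (1/2)*sqrt(5), a' = -3/2 + (1/2)*sqrt(5). At the order-1 pole a set g(φ) = (φ - a)*f(φ) = [(-32*φ/31 - 39/38)/(φ - 5/8)**2] / (φ - a').
Simple pole: residue = g(a) at a = -3/2 - (1/2)*sqrt(5), which is -409344/2338919 + (108512/2338919)*sqrt(5).

The residue is -409344/2338919 + (108512/2338919)*sqrt(5).


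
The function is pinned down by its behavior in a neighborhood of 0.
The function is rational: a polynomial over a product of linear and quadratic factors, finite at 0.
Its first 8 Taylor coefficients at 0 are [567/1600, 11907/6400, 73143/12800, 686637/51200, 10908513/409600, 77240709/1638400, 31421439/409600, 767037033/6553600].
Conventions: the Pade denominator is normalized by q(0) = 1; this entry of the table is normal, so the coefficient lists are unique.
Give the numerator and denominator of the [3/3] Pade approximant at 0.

Taylor coefficients needed (read off): a_0 = 567/1600, a_1 = 11907/6400, a_2 = 73143/12800, a_3 = 686637/51200, a_4 = 10908513/409600, a_5 = 77240709/1638400, a_6 = 31421439/409600.
Write the denominator as Q(r) = 1 + q1*r + q2*r^2 + q3*r^3. Requiring Q*f - P = O(r^7) with deg P <= 3 kills the coefficients of r^4..r^6 in Q*f:
  r^4: a_4 + q1*a_3 + q2*a_2 + q3*a_1 = 0, i.e. 10908513/409600 + (686637/51200)*q1 + (73143/12800)*q2 + (11907/6400)*q3 = 0.
  r^5: a_5 + q1*a_4 + q2*a_3 + q3*a_2 = 0, i.e. 77240709/1638400 + (10908513/409600)*q1 + (686637/51200)*q2 + (73143/12800)*q3 = 0.
  r^6: a_6 + q1*a_5 + q2*a_4 + q3*a_3 = 0, i.e. 31421439/409600 + (77240709/1638400)*q1 + (10908513/409600)*q2 + (686637/51200)*q3 = 0.
Solving this linear system: q1 = -1197534063/302538460, q2 = 959223819/172879120, q3 = -13669765453/4840615360.
The numerator is Q*f truncated at degree 3: P0 = a_0 = 567/1600; P1 = a_1 + q1*a_0 = 7913555253/17287912000; P2 = a_2 + q1*a_1 + q2*a_0 = 32164209/101693600; P3 = a_3 + q1*a_2 + q2*a_1 + q3*a_0 = 986798457/8643956000.

The Pade approximant has numerator coefficients [567/1600, 7913555253/17287912000, 32164209/101693600, 986798457/8643956000]; denominator coefficients [1, -1197534063/302538460, 959223819/172879120, -13669765453/4840615360].
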